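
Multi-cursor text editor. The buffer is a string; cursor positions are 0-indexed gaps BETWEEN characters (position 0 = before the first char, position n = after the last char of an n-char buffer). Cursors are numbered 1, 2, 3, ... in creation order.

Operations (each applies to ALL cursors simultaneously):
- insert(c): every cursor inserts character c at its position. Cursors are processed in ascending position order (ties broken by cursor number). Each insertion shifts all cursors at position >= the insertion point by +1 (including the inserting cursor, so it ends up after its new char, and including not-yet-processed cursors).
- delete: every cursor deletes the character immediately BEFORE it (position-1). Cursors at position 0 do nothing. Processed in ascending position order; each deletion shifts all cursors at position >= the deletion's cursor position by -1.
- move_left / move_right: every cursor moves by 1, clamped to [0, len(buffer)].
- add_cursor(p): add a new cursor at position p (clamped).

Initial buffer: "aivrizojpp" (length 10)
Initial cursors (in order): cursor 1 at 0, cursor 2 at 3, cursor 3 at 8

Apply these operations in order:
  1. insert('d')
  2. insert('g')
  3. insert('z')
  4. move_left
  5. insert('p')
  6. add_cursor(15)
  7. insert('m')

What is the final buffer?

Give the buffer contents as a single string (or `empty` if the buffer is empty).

After op 1 (insert('d')): buffer="daivdrizojdpp" (len 13), cursors c1@1 c2@5 c3@11, authorship 1...2.....3..
After op 2 (insert('g')): buffer="dgaivdgrizojdgpp" (len 16), cursors c1@2 c2@7 c3@14, authorship 11...22.....33..
After op 3 (insert('z')): buffer="dgzaivdgzrizojdgzpp" (len 19), cursors c1@3 c2@9 c3@17, authorship 111...222.....333..
After op 4 (move_left): buffer="dgzaivdgzrizojdgzpp" (len 19), cursors c1@2 c2@8 c3@16, authorship 111...222.....333..
After op 5 (insert('p')): buffer="dgpzaivdgpzrizojdgpzpp" (len 22), cursors c1@3 c2@10 c3@19, authorship 1111...2222.....3333..
After op 6 (add_cursor(15)): buffer="dgpzaivdgpzrizojdgpzpp" (len 22), cursors c1@3 c2@10 c4@15 c3@19, authorship 1111...2222.....3333..
After op 7 (insert('m')): buffer="dgpmzaivdgpmzrizomjdgpmzpp" (len 26), cursors c1@4 c2@12 c4@18 c3@23, authorship 11111...22222....4.33333..

Answer: dgpmzaivdgpmzrizomjdgpmzpp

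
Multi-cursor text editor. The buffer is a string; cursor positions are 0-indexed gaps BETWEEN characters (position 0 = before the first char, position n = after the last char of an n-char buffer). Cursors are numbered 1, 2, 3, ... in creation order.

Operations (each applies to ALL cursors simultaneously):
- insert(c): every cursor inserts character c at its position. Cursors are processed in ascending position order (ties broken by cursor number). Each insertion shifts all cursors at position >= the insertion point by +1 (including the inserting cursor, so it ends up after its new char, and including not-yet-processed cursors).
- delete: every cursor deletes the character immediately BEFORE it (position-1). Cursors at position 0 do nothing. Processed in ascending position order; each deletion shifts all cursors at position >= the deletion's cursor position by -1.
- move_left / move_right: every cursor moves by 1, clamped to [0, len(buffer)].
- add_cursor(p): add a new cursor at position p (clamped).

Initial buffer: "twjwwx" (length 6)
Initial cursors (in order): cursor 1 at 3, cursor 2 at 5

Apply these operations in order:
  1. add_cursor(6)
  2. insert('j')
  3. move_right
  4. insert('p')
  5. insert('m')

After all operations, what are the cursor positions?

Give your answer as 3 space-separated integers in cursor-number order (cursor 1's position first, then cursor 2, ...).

After op 1 (add_cursor(6)): buffer="twjwwx" (len 6), cursors c1@3 c2@5 c3@6, authorship ......
After op 2 (insert('j')): buffer="twjjwwjxj" (len 9), cursors c1@4 c2@7 c3@9, authorship ...1..2.3
After op 3 (move_right): buffer="twjjwwjxj" (len 9), cursors c1@5 c2@8 c3@9, authorship ...1..2.3
After op 4 (insert('p')): buffer="twjjwpwjxpjp" (len 12), cursors c1@6 c2@10 c3@12, authorship ...1.1.2.233
After op 5 (insert('m')): buffer="twjjwpmwjxpmjpm" (len 15), cursors c1@7 c2@12 c3@15, authorship ...1.11.2.22333

Answer: 7 12 15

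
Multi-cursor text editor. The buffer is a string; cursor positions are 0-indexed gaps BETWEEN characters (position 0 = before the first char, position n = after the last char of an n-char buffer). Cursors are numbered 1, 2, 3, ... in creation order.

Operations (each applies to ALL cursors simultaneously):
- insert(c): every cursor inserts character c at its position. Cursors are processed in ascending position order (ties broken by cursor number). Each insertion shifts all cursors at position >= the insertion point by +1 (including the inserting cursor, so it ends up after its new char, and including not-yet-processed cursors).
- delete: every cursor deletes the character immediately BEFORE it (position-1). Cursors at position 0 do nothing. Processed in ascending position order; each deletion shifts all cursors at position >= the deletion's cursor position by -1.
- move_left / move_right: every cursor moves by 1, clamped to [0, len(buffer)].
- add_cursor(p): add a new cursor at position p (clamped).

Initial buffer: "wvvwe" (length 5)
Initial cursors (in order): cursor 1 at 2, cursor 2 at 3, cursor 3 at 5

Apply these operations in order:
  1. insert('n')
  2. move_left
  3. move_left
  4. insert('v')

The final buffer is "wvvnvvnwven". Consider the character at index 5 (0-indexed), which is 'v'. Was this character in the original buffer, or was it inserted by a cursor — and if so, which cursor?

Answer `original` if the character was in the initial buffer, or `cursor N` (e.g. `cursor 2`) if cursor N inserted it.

Answer: original

Derivation:
After op 1 (insert('n')): buffer="wvnvnwen" (len 8), cursors c1@3 c2@5 c3@8, authorship ..1.2..3
After op 2 (move_left): buffer="wvnvnwen" (len 8), cursors c1@2 c2@4 c3@7, authorship ..1.2..3
After op 3 (move_left): buffer="wvnvnwen" (len 8), cursors c1@1 c2@3 c3@6, authorship ..1.2..3
After op 4 (insert('v')): buffer="wvvnvvnwven" (len 11), cursors c1@2 c2@5 c3@9, authorship .1.12.2.3.3
Authorship (.=original, N=cursor N): . 1 . 1 2 . 2 . 3 . 3
Index 5: author = original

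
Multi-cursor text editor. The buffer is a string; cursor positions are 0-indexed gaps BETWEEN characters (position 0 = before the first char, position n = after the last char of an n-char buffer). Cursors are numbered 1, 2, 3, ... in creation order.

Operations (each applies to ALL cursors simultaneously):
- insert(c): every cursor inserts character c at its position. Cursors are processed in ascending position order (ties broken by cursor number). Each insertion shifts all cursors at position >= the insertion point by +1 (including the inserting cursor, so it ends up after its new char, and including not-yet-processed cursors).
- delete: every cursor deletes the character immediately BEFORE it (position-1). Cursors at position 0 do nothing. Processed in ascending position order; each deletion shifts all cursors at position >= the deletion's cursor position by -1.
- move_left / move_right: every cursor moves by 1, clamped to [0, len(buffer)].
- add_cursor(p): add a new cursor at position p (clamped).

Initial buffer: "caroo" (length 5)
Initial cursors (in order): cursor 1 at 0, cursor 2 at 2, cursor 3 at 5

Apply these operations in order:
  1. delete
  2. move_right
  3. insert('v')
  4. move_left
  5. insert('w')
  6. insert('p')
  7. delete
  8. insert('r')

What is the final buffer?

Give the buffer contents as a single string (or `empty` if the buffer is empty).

After op 1 (delete): buffer="cro" (len 3), cursors c1@0 c2@1 c3@3, authorship ...
After op 2 (move_right): buffer="cro" (len 3), cursors c1@1 c2@2 c3@3, authorship ...
After op 3 (insert('v')): buffer="cvrvov" (len 6), cursors c1@2 c2@4 c3@6, authorship .1.2.3
After op 4 (move_left): buffer="cvrvov" (len 6), cursors c1@1 c2@3 c3@5, authorship .1.2.3
After op 5 (insert('w')): buffer="cwvrwvowv" (len 9), cursors c1@2 c2@5 c3@8, authorship .11.22.33
After op 6 (insert('p')): buffer="cwpvrwpvowpv" (len 12), cursors c1@3 c2@7 c3@11, authorship .111.222.333
After op 7 (delete): buffer="cwvrwvowv" (len 9), cursors c1@2 c2@5 c3@8, authorship .11.22.33
After op 8 (insert('r')): buffer="cwrvrwrvowrv" (len 12), cursors c1@3 c2@7 c3@11, authorship .111.222.333

Answer: cwrvrwrvowrv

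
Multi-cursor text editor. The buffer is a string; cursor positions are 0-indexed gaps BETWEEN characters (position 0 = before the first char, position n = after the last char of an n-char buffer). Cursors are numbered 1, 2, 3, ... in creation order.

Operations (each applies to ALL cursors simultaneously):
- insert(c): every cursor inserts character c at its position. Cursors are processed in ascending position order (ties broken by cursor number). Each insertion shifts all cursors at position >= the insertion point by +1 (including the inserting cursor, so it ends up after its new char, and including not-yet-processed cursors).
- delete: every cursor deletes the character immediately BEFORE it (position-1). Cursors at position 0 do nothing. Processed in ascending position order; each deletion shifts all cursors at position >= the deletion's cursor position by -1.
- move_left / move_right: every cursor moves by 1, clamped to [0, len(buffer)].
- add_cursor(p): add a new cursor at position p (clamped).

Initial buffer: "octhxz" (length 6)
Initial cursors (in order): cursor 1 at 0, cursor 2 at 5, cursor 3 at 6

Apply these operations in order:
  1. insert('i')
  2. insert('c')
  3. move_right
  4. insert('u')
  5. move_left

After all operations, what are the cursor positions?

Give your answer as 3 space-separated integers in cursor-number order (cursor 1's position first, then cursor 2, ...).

Answer: 3 11 14

Derivation:
After op 1 (insert('i')): buffer="iocthxizi" (len 9), cursors c1@1 c2@7 c3@9, authorship 1.....2.3
After op 2 (insert('c')): buffer="icocthxiczic" (len 12), cursors c1@2 c2@9 c3@12, authorship 11.....22.33
After op 3 (move_right): buffer="icocthxiczic" (len 12), cursors c1@3 c2@10 c3@12, authorship 11.....22.33
After op 4 (insert('u')): buffer="icoucthxiczuicu" (len 15), cursors c1@4 c2@12 c3@15, authorship 11.1....22.2333
After op 5 (move_left): buffer="icoucthxiczuicu" (len 15), cursors c1@3 c2@11 c3@14, authorship 11.1....22.2333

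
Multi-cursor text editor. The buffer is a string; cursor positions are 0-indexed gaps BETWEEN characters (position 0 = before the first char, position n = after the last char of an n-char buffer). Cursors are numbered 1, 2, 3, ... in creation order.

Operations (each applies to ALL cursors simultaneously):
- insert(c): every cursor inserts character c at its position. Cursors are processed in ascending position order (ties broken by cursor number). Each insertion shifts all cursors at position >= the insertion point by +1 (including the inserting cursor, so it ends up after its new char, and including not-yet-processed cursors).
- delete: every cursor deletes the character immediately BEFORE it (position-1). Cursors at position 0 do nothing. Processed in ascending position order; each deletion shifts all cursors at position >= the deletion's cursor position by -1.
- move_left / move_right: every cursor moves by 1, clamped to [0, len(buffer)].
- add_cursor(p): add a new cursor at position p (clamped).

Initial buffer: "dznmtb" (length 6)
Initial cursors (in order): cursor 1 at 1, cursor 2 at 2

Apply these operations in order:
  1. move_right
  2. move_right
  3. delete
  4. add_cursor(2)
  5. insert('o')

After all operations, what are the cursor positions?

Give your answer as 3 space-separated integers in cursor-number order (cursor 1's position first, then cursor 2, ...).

Answer: 5 5 5

Derivation:
After op 1 (move_right): buffer="dznmtb" (len 6), cursors c1@2 c2@3, authorship ......
After op 2 (move_right): buffer="dznmtb" (len 6), cursors c1@3 c2@4, authorship ......
After op 3 (delete): buffer="dztb" (len 4), cursors c1@2 c2@2, authorship ....
After op 4 (add_cursor(2)): buffer="dztb" (len 4), cursors c1@2 c2@2 c3@2, authorship ....
After op 5 (insert('o')): buffer="dzoootb" (len 7), cursors c1@5 c2@5 c3@5, authorship ..123..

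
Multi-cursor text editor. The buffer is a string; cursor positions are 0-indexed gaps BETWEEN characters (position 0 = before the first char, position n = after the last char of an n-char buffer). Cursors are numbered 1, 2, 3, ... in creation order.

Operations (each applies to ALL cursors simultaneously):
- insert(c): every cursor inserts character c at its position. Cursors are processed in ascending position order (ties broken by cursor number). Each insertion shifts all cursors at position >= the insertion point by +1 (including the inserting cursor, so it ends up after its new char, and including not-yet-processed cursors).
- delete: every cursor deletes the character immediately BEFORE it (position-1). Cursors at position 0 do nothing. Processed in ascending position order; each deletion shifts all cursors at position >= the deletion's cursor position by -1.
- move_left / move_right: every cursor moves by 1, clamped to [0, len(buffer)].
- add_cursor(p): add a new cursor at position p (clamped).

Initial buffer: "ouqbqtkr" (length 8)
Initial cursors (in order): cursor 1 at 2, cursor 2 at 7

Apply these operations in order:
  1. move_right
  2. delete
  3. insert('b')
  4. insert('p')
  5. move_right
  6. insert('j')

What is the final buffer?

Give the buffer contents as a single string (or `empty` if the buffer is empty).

After op 1 (move_right): buffer="ouqbqtkr" (len 8), cursors c1@3 c2@8, authorship ........
After op 2 (delete): buffer="oubqtk" (len 6), cursors c1@2 c2@6, authorship ......
After op 3 (insert('b')): buffer="oubbqtkb" (len 8), cursors c1@3 c2@8, authorship ..1....2
After op 4 (insert('p')): buffer="oubpbqtkbp" (len 10), cursors c1@4 c2@10, authorship ..11....22
After op 5 (move_right): buffer="oubpbqtkbp" (len 10), cursors c1@5 c2@10, authorship ..11....22
After op 6 (insert('j')): buffer="oubpbjqtkbpj" (len 12), cursors c1@6 c2@12, authorship ..11.1...222

Answer: oubpbjqtkbpj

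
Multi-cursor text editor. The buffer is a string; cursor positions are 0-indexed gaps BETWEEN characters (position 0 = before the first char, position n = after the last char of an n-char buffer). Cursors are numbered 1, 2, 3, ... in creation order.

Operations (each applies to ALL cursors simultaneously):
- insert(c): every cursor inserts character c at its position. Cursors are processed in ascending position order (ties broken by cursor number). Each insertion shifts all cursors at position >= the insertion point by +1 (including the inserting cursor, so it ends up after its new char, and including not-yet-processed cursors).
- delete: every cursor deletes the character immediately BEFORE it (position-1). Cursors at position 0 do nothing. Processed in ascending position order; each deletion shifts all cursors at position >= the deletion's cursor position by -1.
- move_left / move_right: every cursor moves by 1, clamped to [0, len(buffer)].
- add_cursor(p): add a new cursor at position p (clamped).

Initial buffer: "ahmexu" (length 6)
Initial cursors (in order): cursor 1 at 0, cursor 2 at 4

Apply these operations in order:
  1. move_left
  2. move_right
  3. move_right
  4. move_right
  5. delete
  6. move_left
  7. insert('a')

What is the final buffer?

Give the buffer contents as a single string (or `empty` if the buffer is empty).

Answer: aaheax

Derivation:
After op 1 (move_left): buffer="ahmexu" (len 6), cursors c1@0 c2@3, authorship ......
After op 2 (move_right): buffer="ahmexu" (len 6), cursors c1@1 c2@4, authorship ......
After op 3 (move_right): buffer="ahmexu" (len 6), cursors c1@2 c2@5, authorship ......
After op 4 (move_right): buffer="ahmexu" (len 6), cursors c1@3 c2@6, authorship ......
After op 5 (delete): buffer="ahex" (len 4), cursors c1@2 c2@4, authorship ....
After op 6 (move_left): buffer="ahex" (len 4), cursors c1@1 c2@3, authorship ....
After op 7 (insert('a')): buffer="aaheax" (len 6), cursors c1@2 c2@5, authorship .1..2.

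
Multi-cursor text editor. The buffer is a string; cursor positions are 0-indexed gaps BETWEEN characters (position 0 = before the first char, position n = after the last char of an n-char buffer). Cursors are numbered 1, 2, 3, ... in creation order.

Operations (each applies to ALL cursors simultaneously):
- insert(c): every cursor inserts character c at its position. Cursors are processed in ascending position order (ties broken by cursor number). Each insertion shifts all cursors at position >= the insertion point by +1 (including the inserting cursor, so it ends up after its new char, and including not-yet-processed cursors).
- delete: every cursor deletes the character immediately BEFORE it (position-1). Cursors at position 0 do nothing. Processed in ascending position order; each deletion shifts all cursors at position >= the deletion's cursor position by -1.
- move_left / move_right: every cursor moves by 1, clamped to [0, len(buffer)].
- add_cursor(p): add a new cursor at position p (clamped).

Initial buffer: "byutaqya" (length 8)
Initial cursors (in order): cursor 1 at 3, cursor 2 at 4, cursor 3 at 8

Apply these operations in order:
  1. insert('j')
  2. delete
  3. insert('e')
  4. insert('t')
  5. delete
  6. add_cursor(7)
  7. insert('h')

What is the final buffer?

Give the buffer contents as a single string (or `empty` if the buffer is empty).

Answer: byuehtehahqyaeh

Derivation:
After op 1 (insert('j')): buffer="byujtjaqyaj" (len 11), cursors c1@4 c2@6 c3@11, authorship ...1.2....3
After op 2 (delete): buffer="byutaqya" (len 8), cursors c1@3 c2@4 c3@8, authorship ........
After op 3 (insert('e')): buffer="byueteaqyae" (len 11), cursors c1@4 c2@6 c3@11, authorship ...1.2....3
After op 4 (insert('t')): buffer="byuettetaqyaet" (len 14), cursors c1@5 c2@8 c3@14, authorship ...11.22....33
After op 5 (delete): buffer="byueteaqyae" (len 11), cursors c1@4 c2@6 c3@11, authorship ...1.2....3
After op 6 (add_cursor(7)): buffer="byueteaqyae" (len 11), cursors c1@4 c2@6 c4@7 c3@11, authorship ...1.2....3
After op 7 (insert('h')): buffer="byuehtehahqyaeh" (len 15), cursors c1@5 c2@8 c4@10 c3@15, authorship ...11.22.4...33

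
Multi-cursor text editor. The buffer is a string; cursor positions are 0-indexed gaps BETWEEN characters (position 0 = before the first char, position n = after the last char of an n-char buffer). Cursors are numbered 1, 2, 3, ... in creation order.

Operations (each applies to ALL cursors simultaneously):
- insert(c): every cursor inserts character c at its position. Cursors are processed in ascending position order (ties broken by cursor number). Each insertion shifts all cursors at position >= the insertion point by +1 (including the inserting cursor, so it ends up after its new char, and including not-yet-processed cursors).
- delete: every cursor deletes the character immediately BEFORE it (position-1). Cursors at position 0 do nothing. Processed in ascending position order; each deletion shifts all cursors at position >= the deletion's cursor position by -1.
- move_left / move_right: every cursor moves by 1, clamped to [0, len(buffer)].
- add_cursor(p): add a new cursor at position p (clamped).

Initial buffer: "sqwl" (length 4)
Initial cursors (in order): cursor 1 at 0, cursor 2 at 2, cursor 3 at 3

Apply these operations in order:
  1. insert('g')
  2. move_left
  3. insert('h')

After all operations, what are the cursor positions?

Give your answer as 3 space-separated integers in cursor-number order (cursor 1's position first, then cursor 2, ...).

After op 1 (insert('g')): buffer="gsqgwgl" (len 7), cursors c1@1 c2@4 c3@6, authorship 1..2.3.
After op 2 (move_left): buffer="gsqgwgl" (len 7), cursors c1@0 c2@3 c3@5, authorship 1..2.3.
After op 3 (insert('h')): buffer="hgsqhgwhgl" (len 10), cursors c1@1 c2@5 c3@8, authorship 11..22.33.

Answer: 1 5 8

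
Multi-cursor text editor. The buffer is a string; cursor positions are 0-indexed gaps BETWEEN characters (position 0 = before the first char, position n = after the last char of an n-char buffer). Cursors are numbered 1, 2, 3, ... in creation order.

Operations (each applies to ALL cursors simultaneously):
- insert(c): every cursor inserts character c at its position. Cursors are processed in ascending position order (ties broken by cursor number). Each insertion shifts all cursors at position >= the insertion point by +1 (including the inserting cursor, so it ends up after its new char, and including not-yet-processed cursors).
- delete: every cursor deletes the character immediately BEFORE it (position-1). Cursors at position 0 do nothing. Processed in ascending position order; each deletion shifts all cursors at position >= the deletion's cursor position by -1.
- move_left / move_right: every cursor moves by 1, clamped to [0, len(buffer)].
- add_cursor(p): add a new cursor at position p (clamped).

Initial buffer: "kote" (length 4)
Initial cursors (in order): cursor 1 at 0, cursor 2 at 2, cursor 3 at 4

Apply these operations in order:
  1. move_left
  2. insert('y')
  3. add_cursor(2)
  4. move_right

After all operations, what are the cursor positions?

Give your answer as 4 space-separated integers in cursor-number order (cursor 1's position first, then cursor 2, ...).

After op 1 (move_left): buffer="kote" (len 4), cursors c1@0 c2@1 c3@3, authorship ....
After op 2 (insert('y')): buffer="ykyotye" (len 7), cursors c1@1 c2@3 c3@6, authorship 1.2..3.
After op 3 (add_cursor(2)): buffer="ykyotye" (len 7), cursors c1@1 c4@2 c2@3 c3@6, authorship 1.2..3.
After op 4 (move_right): buffer="ykyotye" (len 7), cursors c1@2 c4@3 c2@4 c3@7, authorship 1.2..3.

Answer: 2 4 7 3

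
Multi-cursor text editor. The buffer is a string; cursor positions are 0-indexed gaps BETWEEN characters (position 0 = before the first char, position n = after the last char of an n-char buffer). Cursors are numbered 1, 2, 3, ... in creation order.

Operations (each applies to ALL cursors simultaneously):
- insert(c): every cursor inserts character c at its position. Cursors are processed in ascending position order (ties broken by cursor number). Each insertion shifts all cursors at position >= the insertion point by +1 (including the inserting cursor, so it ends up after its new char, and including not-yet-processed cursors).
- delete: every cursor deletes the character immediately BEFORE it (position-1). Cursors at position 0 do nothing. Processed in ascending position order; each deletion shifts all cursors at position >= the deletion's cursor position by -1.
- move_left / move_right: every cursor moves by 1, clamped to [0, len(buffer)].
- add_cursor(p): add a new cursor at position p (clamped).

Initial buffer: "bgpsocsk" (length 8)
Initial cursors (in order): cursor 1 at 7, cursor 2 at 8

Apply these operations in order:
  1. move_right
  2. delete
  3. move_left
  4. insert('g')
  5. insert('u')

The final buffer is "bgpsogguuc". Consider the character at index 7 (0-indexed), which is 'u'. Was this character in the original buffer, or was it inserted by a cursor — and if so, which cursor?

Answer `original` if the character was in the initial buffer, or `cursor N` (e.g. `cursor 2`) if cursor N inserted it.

After op 1 (move_right): buffer="bgpsocsk" (len 8), cursors c1@8 c2@8, authorship ........
After op 2 (delete): buffer="bgpsoc" (len 6), cursors c1@6 c2@6, authorship ......
After op 3 (move_left): buffer="bgpsoc" (len 6), cursors c1@5 c2@5, authorship ......
After op 4 (insert('g')): buffer="bgpsoggc" (len 8), cursors c1@7 c2@7, authorship .....12.
After op 5 (insert('u')): buffer="bgpsogguuc" (len 10), cursors c1@9 c2@9, authorship .....1212.
Authorship (.=original, N=cursor N): . . . . . 1 2 1 2 .
Index 7: author = 1

Answer: cursor 1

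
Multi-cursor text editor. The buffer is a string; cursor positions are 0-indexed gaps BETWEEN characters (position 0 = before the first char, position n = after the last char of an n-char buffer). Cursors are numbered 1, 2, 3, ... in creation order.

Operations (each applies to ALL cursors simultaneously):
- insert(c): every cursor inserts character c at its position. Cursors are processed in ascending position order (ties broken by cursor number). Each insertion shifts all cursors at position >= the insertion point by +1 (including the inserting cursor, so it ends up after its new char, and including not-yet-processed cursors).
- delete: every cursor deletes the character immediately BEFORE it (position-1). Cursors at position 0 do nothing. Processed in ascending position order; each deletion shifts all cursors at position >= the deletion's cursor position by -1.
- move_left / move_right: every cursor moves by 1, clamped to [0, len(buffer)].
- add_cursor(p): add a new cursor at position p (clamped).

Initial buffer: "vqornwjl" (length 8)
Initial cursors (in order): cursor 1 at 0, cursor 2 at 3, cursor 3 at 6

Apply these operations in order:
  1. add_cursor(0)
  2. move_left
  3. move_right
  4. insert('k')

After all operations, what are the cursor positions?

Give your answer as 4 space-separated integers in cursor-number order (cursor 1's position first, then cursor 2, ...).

Answer: 3 6 10 3

Derivation:
After op 1 (add_cursor(0)): buffer="vqornwjl" (len 8), cursors c1@0 c4@0 c2@3 c3@6, authorship ........
After op 2 (move_left): buffer="vqornwjl" (len 8), cursors c1@0 c4@0 c2@2 c3@5, authorship ........
After op 3 (move_right): buffer="vqornwjl" (len 8), cursors c1@1 c4@1 c2@3 c3@6, authorship ........
After op 4 (insert('k')): buffer="vkkqokrnwkjl" (len 12), cursors c1@3 c4@3 c2@6 c3@10, authorship .14..2...3..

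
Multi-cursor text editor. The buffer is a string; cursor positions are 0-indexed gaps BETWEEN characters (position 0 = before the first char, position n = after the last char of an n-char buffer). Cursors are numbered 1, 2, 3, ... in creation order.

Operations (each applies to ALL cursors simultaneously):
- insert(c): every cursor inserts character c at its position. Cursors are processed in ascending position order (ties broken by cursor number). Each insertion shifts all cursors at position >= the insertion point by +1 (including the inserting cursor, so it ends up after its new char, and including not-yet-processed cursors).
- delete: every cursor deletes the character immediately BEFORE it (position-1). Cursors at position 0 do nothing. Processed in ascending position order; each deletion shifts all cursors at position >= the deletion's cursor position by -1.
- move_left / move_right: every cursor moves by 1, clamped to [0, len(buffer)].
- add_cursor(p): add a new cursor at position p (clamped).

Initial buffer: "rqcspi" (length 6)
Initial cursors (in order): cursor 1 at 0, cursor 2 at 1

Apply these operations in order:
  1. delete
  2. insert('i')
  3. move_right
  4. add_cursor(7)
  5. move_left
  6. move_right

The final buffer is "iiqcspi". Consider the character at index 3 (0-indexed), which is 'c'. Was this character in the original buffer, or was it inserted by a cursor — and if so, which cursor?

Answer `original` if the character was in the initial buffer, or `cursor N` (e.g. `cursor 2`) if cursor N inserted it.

Answer: original

Derivation:
After op 1 (delete): buffer="qcspi" (len 5), cursors c1@0 c2@0, authorship .....
After op 2 (insert('i')): buffer="iiqcspi" (len 7), cursors c1@2 c2@2, authorship 12.....
After op 3 (move_right): buffer="iiqcspi" (len 7), cursors c1@3 c2@3, authorship 12.....
After op 4 (add_cursor(7)): buffer="iiqcspi" (len 7), cursors c1@3 c2@3 c3@7, authorship 12.....
After op 5 (move_left): buffer="iiqcspi" (len 7), cursors c1@2 c2@2 c3@6, authorship 12.....
After op 6 (move_right): buffer="iiqcspi" (len 7), cursors c1@3 c2@3 c3@7, authorship 12.....
Authorship (.=original, N=cursor N): 1 2 . . . . .
Index 3: author = original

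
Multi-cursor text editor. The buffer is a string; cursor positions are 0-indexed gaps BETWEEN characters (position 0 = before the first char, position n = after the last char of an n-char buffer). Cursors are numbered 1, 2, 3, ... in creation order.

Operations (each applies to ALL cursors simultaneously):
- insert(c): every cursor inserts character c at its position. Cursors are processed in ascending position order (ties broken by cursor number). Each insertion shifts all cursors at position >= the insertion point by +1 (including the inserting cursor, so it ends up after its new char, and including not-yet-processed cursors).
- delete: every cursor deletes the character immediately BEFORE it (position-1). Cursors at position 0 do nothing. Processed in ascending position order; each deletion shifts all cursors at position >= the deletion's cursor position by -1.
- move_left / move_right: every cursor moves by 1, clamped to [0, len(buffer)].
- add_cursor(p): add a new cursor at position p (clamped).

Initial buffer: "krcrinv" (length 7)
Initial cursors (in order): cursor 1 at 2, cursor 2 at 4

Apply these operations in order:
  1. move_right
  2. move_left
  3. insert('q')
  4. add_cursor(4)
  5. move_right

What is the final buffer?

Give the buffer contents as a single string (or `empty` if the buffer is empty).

After op 1 (move_right): buffer="krcrinv" (len 7), cursors c1@3 c2@5, authorship .......
After op 2 (move_left): buffer="krcrinv" (len 7), cursors c1@2 c2@4, authorship .......
After op 3 (insert('q')): buffer="krqcrqinv" (len 9), cursors c1@3 c2@6, authorship ..1..2...
After op 4 (add_cursor(4)): buffer="krqcrqinv" (len 9), cursors c1@3 c3@4 c2@6, authorship ..1..2...
After op 5 (move_right): buffer="krqcrqinv" (len 9), cursors c1@4 c3@5 c2@7, authorship ..1..2...

Answer: krqcrqinv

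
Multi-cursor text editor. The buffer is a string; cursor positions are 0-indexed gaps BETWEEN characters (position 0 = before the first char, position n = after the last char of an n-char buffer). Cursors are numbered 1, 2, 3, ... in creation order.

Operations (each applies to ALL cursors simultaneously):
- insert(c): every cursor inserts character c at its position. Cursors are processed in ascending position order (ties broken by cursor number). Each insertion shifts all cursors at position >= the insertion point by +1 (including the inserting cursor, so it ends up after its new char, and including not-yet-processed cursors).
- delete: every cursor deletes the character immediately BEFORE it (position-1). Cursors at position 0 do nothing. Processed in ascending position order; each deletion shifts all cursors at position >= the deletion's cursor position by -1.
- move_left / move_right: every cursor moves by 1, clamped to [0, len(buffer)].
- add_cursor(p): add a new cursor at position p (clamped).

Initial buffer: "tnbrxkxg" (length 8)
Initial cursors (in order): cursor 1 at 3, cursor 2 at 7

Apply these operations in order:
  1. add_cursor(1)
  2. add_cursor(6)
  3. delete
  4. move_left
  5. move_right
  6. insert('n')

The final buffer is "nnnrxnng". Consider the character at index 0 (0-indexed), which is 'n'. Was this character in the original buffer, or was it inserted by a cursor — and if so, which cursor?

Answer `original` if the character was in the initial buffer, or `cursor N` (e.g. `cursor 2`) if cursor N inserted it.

Answer: original

Derivation:
After op 1 (add_cursor(1)): buffer="tnbrxkxg" (len 8), cursors c3@1 c1@3 c2@7, authorship ........
After op 2 (add_cursor(6)): buffer="tnbrxkxg" (len 8), cursors c3@1 c1@3 c4@6 c2@7, authorship ........
After op 3 (delete): buffer="nrxg" (len 4), cursors c3@0 c1@1 c2@3 c4@3, authorship ....
After op 4 (move_left): buffer="nrxg" (len 4), cursors c1@0 c3@0 c2@2 c4@2, authorship ....
After op 5 (move_right): buffer="nrxg" (len 4), cursors c1@1 c3@1 c2@3 c4@3, authorship ....
After op 6 (insert('n')): buffer="nnnrxnng" (len 8), cursors c1@3 c3@3 c2@7 c4@7, authorship .13..24.
Authorship (.=original, N=cursor N): . 1 3 . . 2 4 .
Index 0: author = original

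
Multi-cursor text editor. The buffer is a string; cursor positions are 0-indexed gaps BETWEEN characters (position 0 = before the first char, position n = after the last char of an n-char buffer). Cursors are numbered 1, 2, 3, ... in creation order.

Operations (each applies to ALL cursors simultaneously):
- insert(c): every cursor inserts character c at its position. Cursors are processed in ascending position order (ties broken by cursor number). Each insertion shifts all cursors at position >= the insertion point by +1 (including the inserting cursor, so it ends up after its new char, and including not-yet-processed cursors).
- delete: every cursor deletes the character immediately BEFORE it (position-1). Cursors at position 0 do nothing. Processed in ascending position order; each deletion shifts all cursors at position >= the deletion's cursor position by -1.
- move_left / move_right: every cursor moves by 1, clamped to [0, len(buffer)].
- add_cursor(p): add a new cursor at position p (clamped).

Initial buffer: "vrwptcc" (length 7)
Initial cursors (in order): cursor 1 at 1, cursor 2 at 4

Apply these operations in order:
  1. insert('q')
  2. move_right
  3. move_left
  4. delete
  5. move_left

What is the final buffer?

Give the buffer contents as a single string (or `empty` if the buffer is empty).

Answer: vrwptcc

Derivation:
After op 1 (insert('q')): buffer="vqrwpqtcc" (len 9), cursors c1@2 c2@6, authorship .1...2...
After op 2 (move_right): buffer="vqrwpqtcc" (len 9), cursors c1@3 c2@7, authorship .1...2...
After op 3 (move_left): buffer="vqrwpqtcc" (len 9), cursors c1@2 c2@6, authorship .1...2...
After op 4 (delete): buffer="vrwptcc" (len 7), cursors c1@1 c2@4, authorship .......
After op 5 (move_left): buffer="vrwptcc" (len 7), cursors c1@0 c2@3, authorship .......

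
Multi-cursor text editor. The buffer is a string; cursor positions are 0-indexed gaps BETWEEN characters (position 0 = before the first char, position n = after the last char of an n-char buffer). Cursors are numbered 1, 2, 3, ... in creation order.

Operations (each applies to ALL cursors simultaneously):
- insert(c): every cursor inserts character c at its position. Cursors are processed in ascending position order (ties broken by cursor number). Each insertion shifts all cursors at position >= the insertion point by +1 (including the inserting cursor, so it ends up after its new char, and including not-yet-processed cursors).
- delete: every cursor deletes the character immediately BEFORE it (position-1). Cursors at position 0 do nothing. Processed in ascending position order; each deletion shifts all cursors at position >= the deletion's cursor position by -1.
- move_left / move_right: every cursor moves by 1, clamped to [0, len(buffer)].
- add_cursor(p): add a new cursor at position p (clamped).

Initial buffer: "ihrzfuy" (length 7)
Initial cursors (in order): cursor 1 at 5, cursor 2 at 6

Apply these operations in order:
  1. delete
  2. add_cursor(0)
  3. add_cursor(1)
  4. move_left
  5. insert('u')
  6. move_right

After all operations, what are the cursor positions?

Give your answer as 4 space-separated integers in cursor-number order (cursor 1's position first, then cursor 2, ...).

Answer: 8 8 3 3

Derivation:
After op 1 (delete): buffer="ihrzy" (len 5), cursors c1@4 c2@4, authorship .....
After op 2 (add_cursor(0)): buffer="ihrzy" (len 5), cursors c3@0 c1@4 c2@4, authorship .....
After op 3 (add_cursor(1)): buffer="ihrzy" (len 5), cursors c3@0 c4@1 c1@4 c2@4, authorship .....
After op 4 (move_left): buffer="ihrzy" (len 5), cursors c3@0 c4@0 c1@3 c2@3, authorship .....
After op 5 (insert('u')): buffer="uuihruuzy" (len 9), cursors c3@2 c4@2 c1@7 c2@7, authorship 34...12..
After op 6 (move_right): buffer="uuihruuzy" (len 9), cursors c3@3 c4@3 c1@8 c2@8, authorship 34...12..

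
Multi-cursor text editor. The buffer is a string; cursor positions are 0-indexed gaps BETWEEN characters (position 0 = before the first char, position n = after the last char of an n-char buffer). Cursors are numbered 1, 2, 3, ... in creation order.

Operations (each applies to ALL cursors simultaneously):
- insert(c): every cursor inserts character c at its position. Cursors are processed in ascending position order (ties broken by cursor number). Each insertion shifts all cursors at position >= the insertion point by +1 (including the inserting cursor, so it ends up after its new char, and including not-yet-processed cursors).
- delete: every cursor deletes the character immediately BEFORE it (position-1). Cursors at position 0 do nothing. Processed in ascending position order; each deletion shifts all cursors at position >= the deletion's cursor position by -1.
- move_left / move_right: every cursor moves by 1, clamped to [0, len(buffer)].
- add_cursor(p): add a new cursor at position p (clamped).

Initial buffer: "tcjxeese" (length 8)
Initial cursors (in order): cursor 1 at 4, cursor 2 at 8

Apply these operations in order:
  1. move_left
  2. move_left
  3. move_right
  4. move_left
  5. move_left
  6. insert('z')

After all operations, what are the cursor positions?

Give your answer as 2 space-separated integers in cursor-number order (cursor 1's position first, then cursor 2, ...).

After op 1 (move_left): buffer="tcjxeese" (len 8), cursors c1@3 c2@7, authorship ........
After op 2 (move_left): buffer="tcjxeese" (len 8), cursors c1@2 c2@6, authorship ........
After op 3 (move_right): buffer="tcjxeese" (len 8), cursors c1@3 c2@7, authorship ........
After op 4 (move_left): buffer="tcjxeese" (len 8), cursors c1@2 c2@6, authorship ........
After op 5 (move_left): buffer="tcjxeese" (len 8), cursors c1@1 c2@5, authorship ........
After op 6 (insert('z')): buffer="tzcjxezese" (len 10), cursors c1@2 c2@7, authorship .1....2...

Answer: 2 7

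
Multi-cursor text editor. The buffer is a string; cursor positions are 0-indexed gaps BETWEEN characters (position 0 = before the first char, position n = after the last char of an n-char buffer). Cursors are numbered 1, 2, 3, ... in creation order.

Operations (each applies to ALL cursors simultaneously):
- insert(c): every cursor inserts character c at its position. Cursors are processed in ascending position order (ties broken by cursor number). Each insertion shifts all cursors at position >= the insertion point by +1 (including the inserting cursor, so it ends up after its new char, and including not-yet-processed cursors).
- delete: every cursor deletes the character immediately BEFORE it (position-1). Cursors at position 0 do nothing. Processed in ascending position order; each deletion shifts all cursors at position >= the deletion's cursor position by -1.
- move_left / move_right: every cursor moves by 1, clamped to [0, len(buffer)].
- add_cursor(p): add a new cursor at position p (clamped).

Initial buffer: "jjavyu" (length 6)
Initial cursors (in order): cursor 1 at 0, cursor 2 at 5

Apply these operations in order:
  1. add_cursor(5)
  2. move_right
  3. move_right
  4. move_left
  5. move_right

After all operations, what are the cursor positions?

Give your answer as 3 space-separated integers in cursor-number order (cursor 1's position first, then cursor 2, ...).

After op 1 (add_cursor(5)): buffer="jjavyu" (len 6), cursors c1@0 c2@5 c3@5, authorship ......
After op 2 (move_right): buffer="jjavyu" (len 6), cursors c1@1 c2@6 c3@6, authorship ......
After op 3 (move_right): buffer="jjavyu" (len 6), cursors c1@2 c2@6 c3@6, authorship ......
After op 4 (move_left): buffer="jjavyu" (len 6), cursors c1@1 c2@5 c3@5, authorship ......
After op 5 (move_right): buffer="jjavyu" (len 6), cursors c1@2 c2@6 c3@6, authorship ......

Answer: 2 6 6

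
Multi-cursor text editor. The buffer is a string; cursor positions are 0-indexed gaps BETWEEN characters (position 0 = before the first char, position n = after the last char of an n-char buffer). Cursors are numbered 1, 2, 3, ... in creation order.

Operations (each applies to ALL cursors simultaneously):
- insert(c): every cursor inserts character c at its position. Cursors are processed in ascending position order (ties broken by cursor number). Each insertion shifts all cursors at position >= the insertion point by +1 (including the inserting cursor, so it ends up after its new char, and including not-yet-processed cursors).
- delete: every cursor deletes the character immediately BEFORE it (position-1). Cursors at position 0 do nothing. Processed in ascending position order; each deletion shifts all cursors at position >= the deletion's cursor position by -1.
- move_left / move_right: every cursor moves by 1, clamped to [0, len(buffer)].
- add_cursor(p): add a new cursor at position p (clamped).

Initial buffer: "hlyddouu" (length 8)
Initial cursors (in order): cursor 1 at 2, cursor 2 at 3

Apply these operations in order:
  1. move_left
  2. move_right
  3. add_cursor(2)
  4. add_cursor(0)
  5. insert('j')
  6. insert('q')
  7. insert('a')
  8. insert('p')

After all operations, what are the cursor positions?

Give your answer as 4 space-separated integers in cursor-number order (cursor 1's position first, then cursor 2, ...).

Answer: 14 19 14 4

Derivation:
After op 1 (move_left): buffer="hlyddouu" (len 8), cursors c1@1 c2@2, authorship ........
After op 2 (move_right): buffer="hlyddouu" (len 8), cursors c1@2 c2@3, authorship ........
After op 3 (add_cursor(2)): buffer="hlyddouu" (len 8), cursors c1@2 c3@2 c2@3, authorship ........
After op 4 (add_cursor(0)): buffer="hlyddouu" (len 8), cursors c4@0 c1@2 c3@2 c2@3, authorship ........
After op 5 (insert('j')): buffer="jhljjyjddouu" (len 12), cursors c4@1 c1@5 c3@5 c2@7, authorship 4..13.2.....
After op 6 (insert('q')): buffer="jqhljjqqyjqddouu" (len 16), cursors c4@2 c1@8 c3@8 c2@11, authorship 44..1313.22.....
After op 7 (insert('a')): buffer="jqahljjqqaayjqaddouu" (len 20), cursors c4@3 c1@11 c3@11 c2@15, authorship 444..131313.222.....
After op 8 (insert('p')): buffer="jqaphljjqqaappyjqapddouu" (len 24), cursors c4@4 c1@14 c3@14 c2@19, authorship 4444..13131313.2222.....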